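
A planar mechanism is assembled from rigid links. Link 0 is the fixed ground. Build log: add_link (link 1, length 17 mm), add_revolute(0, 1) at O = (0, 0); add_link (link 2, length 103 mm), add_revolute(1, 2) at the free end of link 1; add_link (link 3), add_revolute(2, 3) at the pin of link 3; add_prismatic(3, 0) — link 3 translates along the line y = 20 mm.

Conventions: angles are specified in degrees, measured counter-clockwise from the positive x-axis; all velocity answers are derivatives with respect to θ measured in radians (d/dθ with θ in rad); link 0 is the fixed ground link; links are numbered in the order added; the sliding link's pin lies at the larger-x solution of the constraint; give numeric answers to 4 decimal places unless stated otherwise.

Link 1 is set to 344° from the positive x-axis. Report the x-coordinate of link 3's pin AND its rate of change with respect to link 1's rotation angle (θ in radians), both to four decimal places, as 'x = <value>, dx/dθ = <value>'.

geometry: r = 17 mm, L = 103 mm, e = 20 mm
crank pin P = (r cos θ, r sin θ) = (16.341449, -4.685835)
h = r sin θ − e = -4.685835 − 20 = -24.685835
x = r cos θ + √(L² − h²) = 16.341449 + 99.998048 = 116.339497
dx/dθ = −r sin θ − h·r cos θ/√(L² − h²) (θ in radians; h = -24.685835) = 8.719937

x = 116.3395, dx/dθ = 8.7199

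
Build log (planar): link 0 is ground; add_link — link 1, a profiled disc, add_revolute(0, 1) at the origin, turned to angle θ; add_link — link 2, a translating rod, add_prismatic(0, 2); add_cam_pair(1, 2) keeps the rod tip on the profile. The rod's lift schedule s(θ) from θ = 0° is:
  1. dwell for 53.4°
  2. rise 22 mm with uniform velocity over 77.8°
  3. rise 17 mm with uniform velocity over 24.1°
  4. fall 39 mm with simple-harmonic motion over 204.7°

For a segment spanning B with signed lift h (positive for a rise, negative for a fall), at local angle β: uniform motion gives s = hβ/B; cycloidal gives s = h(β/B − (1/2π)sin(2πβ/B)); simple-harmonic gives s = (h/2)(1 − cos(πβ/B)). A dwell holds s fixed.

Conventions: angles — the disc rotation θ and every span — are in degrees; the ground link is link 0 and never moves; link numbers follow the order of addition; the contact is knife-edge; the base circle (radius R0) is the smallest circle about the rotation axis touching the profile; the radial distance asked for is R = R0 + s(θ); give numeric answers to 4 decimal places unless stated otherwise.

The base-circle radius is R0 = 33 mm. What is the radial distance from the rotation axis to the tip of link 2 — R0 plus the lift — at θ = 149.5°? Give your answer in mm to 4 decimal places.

seg 1 [0°–53.4°] dwell: s stays 0.0000
seg 2 [53.4°–131.2°] uniform, h=22: full span → s += 22 → s = 22.0000
seg 3 [131.2°–155.3°] uniform, h=17: θ=149.5° here. β=18.3, B=24.1. 17·18.3/24.1 = 12.9087 → s = 34.9087
R = R0 + s = 33 + 34.9087 = 67.9087

67.9087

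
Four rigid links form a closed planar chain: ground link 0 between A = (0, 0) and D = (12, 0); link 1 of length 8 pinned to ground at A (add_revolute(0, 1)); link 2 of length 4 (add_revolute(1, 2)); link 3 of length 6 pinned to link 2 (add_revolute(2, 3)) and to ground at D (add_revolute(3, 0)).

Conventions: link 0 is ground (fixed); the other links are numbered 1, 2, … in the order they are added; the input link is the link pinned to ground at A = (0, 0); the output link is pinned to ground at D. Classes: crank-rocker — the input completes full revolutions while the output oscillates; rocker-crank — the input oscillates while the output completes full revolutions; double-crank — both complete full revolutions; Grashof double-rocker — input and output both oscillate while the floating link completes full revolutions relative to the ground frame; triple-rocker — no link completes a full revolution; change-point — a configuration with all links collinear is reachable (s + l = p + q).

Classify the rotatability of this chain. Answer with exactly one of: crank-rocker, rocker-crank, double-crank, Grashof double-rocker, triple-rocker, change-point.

lengths: ground=12, input=8, coupler=4, output=6
sorted: s=4 (shortest), l=12 (longest), p+q=14
s + l = 16 vs p + q = 14
s + l > p + q → non-Grashof → no link fully rotates → triple-rocker

triple-rocker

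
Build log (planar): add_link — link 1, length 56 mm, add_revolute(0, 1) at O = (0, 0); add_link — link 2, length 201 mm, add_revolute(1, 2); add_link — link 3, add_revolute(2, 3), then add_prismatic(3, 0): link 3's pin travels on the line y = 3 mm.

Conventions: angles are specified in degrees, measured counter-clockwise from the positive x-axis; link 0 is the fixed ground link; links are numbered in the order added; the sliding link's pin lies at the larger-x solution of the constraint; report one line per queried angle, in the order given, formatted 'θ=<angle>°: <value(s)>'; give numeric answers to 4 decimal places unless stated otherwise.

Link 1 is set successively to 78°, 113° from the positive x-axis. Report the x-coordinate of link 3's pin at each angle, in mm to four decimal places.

geometry: r = 56 mm, L = 201 mm, e = 3 mm
θ=78°: crank pin P = (r cos θ, r sin θ) = (11.643055, 54.776266)
θ=78°: h = r sin θ − e = 54.776266 − 3 = 51.776266
θ=78°: x = r cos θ + √(L² − h²) = 11.643055 + 194.216936 = 205.859991
θ=113°: crank pin P = (r cos θ, r sin θ) = (-21.880943, 51.548272)
θ=113°: h = r sin θ − e = 51.548272 − 3 = 48.548272
θ=113°: x = r cos θ + √(L² − h²) = -21.880943 + 195.048879 = 173.167936

θ=78°: 205.8600
θ=113°: 173.1679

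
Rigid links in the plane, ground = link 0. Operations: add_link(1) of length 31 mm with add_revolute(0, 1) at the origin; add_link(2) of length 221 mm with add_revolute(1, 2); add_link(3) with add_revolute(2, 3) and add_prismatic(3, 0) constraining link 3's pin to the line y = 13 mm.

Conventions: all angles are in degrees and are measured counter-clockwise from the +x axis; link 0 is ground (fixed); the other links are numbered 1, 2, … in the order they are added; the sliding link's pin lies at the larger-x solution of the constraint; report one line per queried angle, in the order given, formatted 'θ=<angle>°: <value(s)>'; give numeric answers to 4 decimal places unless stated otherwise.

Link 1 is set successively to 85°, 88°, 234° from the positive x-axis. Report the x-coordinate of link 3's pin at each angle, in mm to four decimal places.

geometry: r = 31 mm, L = 221 mm, e = 13 mm
θ=85°: crank pin P = (r cos θ, r sin θ) = (2.701828, 30.882036)
θ=85°: h = r sin θ − e = 30.882036 − 13 = 17.882036
θ=85°: x = r cos θ + √(L² − h²) = 2.701828 + 220.275357 = 222.977185
θ=88°: crank pin P = (r cos θ, r sin θ) = (1.081884, 30.981116)
θ=88°: h = r sin θ − e = 30.981116 − 13 = 17.981116
θ=88°: x = r cos θ + √(L² − h²) = 1.081884 + 220.267291 = 221.349175
θ=234°: crank pin P = (r cos θ, r sin θ) = (-18.221343, -25.079527)
θ=234°: h = r sin θ − e = -25.079527 − 13 = -38.079527
θ=234°: x = r cos θ + √(L² − h²) = -18.221343 + 217.694625 = 199.473282

θ=85°: 222.9772
θ=88°: 221.3492
θ=234°: 199.4733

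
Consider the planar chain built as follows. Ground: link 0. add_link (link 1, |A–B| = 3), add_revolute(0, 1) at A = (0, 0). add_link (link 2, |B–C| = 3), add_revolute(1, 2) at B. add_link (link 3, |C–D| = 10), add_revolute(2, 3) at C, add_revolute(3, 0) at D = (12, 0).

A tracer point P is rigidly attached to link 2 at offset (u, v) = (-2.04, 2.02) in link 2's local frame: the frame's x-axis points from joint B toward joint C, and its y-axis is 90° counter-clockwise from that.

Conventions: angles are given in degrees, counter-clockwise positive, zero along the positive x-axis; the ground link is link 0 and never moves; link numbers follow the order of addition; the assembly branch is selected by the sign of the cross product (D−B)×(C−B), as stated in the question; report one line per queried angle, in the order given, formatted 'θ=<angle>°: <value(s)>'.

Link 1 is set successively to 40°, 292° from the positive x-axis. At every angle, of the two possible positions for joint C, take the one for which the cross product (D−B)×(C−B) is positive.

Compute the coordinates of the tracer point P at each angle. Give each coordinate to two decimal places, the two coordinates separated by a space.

A=(0,0), D=(12.00,0)
θ=40°: B = A + 3.00·(cos40°, sin40°) = (2.2981, 1.9284)
θ=40°: |BD| = 9.8917
θ=40°: circle(B,3.00) ∩ circle(D,10.00): a=0.3460, h=2.9800
θ=40°:   candidates: C₊=(3.2184,4.7837) cross=29.477; C₋=(2.0565,-1.0619) cross=-29.477
θ=40°:   branch + wants cross > 0 → take C=(3.2184,4.7837) (cross=29.477)
θ=40°: ex = (C−B)/|BC| = (0.3068,0.9518); ey = (-0.9518,0.3068)
θ=40°: P = B + -2.04·ex + 2.02·ey = (-0.2503,0.6064)
θ=292°: B = A + 3.00·(cos292°, sin292°) = (1.1238, -2.7816)
θ=292°: |BD| = 11.2262
θ=292°: circle(B,3.00) ∩ circle(D,10.00): a=1.5601, h=2.5624
θ=292°:   candidates: C₊=(2.0004,0.0875) cross=28.766; C₋=(3.2702,-4.8775) cross=-28.766
θ=292°:   branch + wants cross > 0 → take C=(2.0004,0.0875) (cross=28.766)
θ=292°: ex = (C−B)/|BC| = (0.2922,0.9564); ey = (-0.9564,0.2922)
θ=292°: P = B + -2.04·ex + 2.02·ey = (-1.4041,-4.1423)

θ=40°: -0.25 0.61
θ=292°: -1.40 -4.14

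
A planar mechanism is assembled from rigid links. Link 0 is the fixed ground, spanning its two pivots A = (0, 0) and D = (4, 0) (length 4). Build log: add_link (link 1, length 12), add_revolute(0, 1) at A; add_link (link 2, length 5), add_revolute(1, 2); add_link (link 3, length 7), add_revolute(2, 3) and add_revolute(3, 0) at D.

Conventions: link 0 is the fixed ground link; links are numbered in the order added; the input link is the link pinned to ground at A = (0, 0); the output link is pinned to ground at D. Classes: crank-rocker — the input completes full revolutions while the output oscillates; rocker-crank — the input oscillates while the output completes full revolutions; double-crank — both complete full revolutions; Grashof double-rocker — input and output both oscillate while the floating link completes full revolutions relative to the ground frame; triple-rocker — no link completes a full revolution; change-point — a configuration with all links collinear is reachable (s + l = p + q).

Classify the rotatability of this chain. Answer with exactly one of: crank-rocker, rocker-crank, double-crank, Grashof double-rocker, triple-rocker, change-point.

lengths: ground=4, input=12, coupler=5, output=7
sorted: s=4 (shortest), l=12 (longest), p+q=12
s + l = 16 vs p + q = 12
s + l > p + q → non-Grashof → no link fully rotates → triple-rocker

triple-rocker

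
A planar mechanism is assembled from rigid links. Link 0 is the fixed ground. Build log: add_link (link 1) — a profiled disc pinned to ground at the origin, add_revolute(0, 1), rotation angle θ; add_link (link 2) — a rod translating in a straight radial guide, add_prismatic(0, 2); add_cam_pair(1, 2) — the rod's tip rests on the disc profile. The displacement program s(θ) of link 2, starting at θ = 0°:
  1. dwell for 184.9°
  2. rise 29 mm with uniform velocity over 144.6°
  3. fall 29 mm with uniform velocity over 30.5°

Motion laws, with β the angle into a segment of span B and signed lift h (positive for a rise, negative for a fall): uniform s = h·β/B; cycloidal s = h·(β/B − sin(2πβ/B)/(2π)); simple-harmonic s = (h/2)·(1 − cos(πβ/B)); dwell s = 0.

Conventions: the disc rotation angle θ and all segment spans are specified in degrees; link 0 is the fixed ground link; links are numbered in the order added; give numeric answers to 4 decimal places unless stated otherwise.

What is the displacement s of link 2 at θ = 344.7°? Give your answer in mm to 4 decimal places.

seg 1 [0°–184.9°] dwell: s stays 0.0000
seg 2 [184.9°–329.5°] uniform, h=29: full span → s += 29 → s = 29.0000
seg 3 [329.5°–360°] uniform, h=-29: θ=344.7° here. β=15.2, B=30.5. -29·15.2/30.5 = -14.4525 → s = 14.5475

14.5475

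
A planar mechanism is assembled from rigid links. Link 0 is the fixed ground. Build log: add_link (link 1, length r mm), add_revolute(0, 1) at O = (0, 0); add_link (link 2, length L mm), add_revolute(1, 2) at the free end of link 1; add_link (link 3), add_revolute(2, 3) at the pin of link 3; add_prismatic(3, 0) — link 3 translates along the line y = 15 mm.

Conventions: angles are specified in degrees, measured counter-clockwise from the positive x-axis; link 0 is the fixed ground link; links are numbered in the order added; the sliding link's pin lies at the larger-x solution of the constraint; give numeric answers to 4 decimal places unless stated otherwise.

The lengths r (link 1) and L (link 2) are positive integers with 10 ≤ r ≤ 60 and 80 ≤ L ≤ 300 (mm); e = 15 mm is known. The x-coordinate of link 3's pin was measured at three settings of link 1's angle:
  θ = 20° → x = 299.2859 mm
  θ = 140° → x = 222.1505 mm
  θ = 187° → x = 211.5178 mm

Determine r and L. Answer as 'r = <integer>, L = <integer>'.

constraint per measurement: (x − r cos θ)² + (r sin θ − e)² = L²
subtracting the θ₁ and θ₂ equations cancels the r² and L² terms:
r = (x₁² − x₂²) / (2[(x₁cos θ₁ + e sin θ₁) − (x₂cos θ₂ + e sin θ₂)]) = 45.0000 → r = 45
L² = (x₁ − r cos θ₁)² + (r sin θ₁ − e)² = 66049.0151 → L = 257.0000 → L = 257
check at θ₃=187°: x = 211.5178 (printed 211.5178) ✓

r = 45, L = 257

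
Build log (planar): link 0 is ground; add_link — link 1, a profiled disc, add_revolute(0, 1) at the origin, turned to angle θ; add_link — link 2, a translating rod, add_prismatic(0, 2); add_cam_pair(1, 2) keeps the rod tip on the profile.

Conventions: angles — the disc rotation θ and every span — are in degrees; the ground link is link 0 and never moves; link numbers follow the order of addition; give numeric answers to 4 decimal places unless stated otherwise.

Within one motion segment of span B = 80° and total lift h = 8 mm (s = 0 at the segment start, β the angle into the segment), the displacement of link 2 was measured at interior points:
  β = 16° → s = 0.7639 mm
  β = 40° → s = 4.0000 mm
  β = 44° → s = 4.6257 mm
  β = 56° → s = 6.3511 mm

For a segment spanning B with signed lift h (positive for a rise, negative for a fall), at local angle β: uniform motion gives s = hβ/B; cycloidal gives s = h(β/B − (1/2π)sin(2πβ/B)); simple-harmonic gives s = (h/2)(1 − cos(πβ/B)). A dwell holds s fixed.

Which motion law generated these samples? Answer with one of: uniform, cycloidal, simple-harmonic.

candidates at β/B = r: uniform s = h·r (linear in β); cycloidal s = h·(r − sin(2πr)/(2π)); simple-harmonic s = (h/2)(1 − cos(πr))
β=16°: printed 0.7639 | uniform 1.6000, cycloidal 0.3891, simple-harmonic 0.7639
β=40°: printed 4.0000 | uniform 4.0000, cycloidal 4.0000, simple-harmonic 4.0000
β=44°: printed 4.6257 | uniform 4.4000, cycloidal 4.7935, simple-harmonic 4.6257
β=56°: printed 6.3511 | uniform 5.6000, cycloidal 6.8109, simple-harmonic 6.3511
only one law matches every sample → simple-harmonic

simple-harmonic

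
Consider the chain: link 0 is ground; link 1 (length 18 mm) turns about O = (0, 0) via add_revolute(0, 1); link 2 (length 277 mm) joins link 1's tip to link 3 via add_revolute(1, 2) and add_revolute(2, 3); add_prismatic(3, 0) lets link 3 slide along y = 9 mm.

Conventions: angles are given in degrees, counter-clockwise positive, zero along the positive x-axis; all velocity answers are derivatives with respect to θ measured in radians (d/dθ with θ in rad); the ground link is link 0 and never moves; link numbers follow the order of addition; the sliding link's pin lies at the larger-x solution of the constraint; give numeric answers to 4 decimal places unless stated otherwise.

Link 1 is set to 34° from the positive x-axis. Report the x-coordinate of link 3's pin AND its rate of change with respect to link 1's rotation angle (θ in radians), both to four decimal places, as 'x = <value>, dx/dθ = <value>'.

geometry: r = 18 mm, L = 277 mm, e = 9 mm
crank pin P = (r cos θ, r sin θ) = (14.922676, 10.065472)
h = r sin θ − e = 10.065472 − 9 = 1.065472
x = r cos θ + √(L² − h²) = 14.922676 + 276.997951 = 291.920627
dx/dθ = −r sin θ − h·r cos θ/√(L² − h²) (θ in radians; h = 1.065472) = -10.122872

x = 291.9206, dx/dθ = -10.1229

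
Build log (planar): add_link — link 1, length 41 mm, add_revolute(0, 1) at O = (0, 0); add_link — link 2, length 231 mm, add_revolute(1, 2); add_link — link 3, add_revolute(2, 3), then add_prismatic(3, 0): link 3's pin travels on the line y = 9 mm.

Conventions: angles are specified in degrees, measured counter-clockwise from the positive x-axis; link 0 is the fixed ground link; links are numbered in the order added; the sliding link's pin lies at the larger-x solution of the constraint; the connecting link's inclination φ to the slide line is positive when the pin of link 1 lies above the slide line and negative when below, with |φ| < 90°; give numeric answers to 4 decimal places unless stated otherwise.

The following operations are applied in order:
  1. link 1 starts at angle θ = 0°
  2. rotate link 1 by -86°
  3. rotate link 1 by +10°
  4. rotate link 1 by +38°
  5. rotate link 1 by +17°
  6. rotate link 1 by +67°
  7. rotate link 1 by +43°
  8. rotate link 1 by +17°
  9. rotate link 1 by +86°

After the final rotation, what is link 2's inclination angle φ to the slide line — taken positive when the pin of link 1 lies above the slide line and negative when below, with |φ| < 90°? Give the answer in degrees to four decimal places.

geometry: r = 41 mm, L = 231 mm, e = 9 mm; θ starts at 0°
rotate link 1 by -86°: θ ← 0° -86° = -86°
rotate link 1 by +10°: θ ← -86° +10° = -76°
rotate link 1 by +38°: θ ← -76° +38° = -38°
rotate link 1 by +17°: θ ← -38° +17° = -21°
rotate link 1 by +67°: θ ← -21° +67° = 46°
rotate link 1 by +43°: θ ← 46° +43° = 89°
rotate link 1 by +17°: θ ← 89° +17° = 106°
rotate link 1 by +86°: θ ← 106° +86° = 192°
h = r sin θ − e = -8.524379 − 9 = -17.524379
sin φ = h / L = -17.524379 / 231 = -0.07586311
φ = arcsin(-0.07586311) = -4.350816°

-4.3508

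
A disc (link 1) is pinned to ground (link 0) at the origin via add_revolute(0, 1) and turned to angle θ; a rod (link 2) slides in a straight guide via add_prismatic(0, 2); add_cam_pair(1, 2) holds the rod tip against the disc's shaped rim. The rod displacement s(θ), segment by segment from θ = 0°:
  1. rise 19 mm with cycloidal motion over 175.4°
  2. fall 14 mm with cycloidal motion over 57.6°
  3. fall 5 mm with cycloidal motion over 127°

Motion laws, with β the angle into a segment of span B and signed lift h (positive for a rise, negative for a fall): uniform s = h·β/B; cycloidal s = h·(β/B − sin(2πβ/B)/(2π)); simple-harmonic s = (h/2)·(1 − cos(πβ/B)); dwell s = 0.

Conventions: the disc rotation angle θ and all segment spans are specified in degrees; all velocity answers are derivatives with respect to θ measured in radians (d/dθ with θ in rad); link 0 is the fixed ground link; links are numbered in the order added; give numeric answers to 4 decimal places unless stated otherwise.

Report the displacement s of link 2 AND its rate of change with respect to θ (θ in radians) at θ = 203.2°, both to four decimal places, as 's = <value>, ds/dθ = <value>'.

segment 1 (0° to 175.4°, cycloidal, h = 19) is passed completely: s = 0.0000 + (19) = 19.0000
θ = 203.2° falls in segment 2 (175.4° to 233°, cycloidal, h = -14): β = 203.2 − 175.4 = 27.8°, B = 57.6°; Δs = -14·(0.4826 − sin(2π·0.4826)/(2π)) = -6.5144; s = 19.0000 − 6.5144 = 12.4856
velocity in seg [175.4°–233°] (cycloidal), θ in radians: β = 27.8° = 0.4852 rad, B = 57.6° = 1.0053 rad; ds/dθ = (h/B)(1 − cos(2πβ/B)) = ((-14)/1.0053)(1 − cos(2π·0.4826)) = -27.769343 mm/rad

s = 12.4856, ds/dθ = -27.7693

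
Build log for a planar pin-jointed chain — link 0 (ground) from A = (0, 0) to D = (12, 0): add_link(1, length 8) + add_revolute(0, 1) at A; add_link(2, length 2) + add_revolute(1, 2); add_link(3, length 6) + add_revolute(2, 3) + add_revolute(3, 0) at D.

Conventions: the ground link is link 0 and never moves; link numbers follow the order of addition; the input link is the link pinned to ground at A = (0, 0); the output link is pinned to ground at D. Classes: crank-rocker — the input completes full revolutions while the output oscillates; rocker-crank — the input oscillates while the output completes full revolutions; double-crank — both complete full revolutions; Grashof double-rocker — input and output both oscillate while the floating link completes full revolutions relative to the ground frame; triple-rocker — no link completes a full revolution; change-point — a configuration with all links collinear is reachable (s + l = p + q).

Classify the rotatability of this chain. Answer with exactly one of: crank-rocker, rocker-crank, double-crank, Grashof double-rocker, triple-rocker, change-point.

lengths: ground=12, input=8, coupler=2, output=6
sorted: s=2 (shortest), l=12 (longest), p+q=14
s + l = 14 vs p + q = 14
s + l = p + q → change-point (collinear configuration reachable)

change-point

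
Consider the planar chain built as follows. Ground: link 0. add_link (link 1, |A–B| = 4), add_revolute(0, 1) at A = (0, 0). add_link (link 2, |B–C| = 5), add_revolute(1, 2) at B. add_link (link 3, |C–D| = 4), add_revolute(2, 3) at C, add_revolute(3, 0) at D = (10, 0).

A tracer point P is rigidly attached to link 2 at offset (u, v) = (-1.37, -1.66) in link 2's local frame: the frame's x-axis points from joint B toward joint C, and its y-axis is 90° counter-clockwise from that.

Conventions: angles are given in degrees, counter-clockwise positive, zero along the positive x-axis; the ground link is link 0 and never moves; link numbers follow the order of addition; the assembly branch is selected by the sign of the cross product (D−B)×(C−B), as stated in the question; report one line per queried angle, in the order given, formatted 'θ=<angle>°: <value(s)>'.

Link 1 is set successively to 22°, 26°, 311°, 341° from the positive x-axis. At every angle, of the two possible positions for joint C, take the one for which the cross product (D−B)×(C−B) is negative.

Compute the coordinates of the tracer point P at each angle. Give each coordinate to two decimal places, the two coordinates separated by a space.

A=(0,0), D=(10.00,0)
θ=22°: B = A + 4.00·(cos22°, sin22°) = (3.7087, 1.4984)
θ=22°: |BD| = 6.4672
θ=22°: circle(B,5.00) ∩ circle(D,4.00): a=3.9294, h=3.0918
θ=22°:   candidates: C₊=(8.2476,3.5957) cross=19.996; C₋=(6.8149,-2.4197) cross=-19.996
θ=22°:   branch - wants cross < 0 → take C=(6.8149,-2.4197) (cross=-19.996)
θ=22°: ex = (C−B)/|BC| = (0.6212,-0.7836); ey = (0.7836,0.6212)
θ=22°: P = B + -1.37·ex + -1.66·ey = (1.5568,1.5408)
θ=26°: B = A + 4.00·(cos26°, sin26°) = (3.5952, 1.7535)
θ=26°: |BD| = 6.6405
θ=26°: circle(B,5.00) ∩ circle(D,4.00): a=3.9979, h=3.0028
θ=26°:   candidates: C₊=(8.2441,3.5940) cross=19.940; C₋=(6.6583,-2.1984) cross=-19.940
θ=26°:   branch - wants cross < 0 → take C=(6.6583,-2.1984) (cross=-19.940)
θ=26°: ex = (C−B)/|BC| = (0.6126,-0.7904); ey = (0.7904,0.6126)
θ=26°: P = B + -1.37·ex + -1.66·ey = (1.4439,1.8193)
θ=311°: B = A + 4.00·(cos311°, sin311°) = (2.6242, -3.0188)
θ=311°: |BD| = 7.9696
θ=311°: circle(B,5.00) ∩ circle(D,4.00): a=4.5495, h=2.0742
θ=311°:   candidates: C₊=(6.0490,0.6241) cross=16.531; C₋=(7.6204,-3.2152) cross=-16.531
θ=311°:   branch - wants cross < 0 → take C=(7.6204,-3.2152) (cross=-16.531)
θ=311°: ex = (C−B)/|BC| = (0.9992,-0.0393); ey = (0.0393,0.9992)
θ=311°: P = B + -1.37·ex + -1.66·ey = (1.1901,-4.6238)
θ=341°: B = A + 4.00·(cos341°, sin341°) = (3.7821, -1.3023)
θ=341°: |BD| = 6.3528
θ=341°: circle(B,5.00) ∩ circle(D,4.00): a=3.8848, h=3.1478
θ=341°:   candidates: C₊=(6.9391,2.5750) cross=19.997; C₋=(8.2296,-3.5869) cross=-19.997
θ=341°:   branch - wants cross < 0 → take C=(8.2296,-3.5869) (cross=-19.997)
θ=341°: ex = (C−B)/|BC| = (0.8895,-0.4569); ey = (0.4569,0.8895)
θ=341°: P = B + -1.37·ex + -1.66·ey = (1.8050,-2.1529)

θ=22°: 1.56 1.54
θ=26°: 1.44 1.82
θ=311°: 1.19 -4.62
θ=341°: 1.80 -2.15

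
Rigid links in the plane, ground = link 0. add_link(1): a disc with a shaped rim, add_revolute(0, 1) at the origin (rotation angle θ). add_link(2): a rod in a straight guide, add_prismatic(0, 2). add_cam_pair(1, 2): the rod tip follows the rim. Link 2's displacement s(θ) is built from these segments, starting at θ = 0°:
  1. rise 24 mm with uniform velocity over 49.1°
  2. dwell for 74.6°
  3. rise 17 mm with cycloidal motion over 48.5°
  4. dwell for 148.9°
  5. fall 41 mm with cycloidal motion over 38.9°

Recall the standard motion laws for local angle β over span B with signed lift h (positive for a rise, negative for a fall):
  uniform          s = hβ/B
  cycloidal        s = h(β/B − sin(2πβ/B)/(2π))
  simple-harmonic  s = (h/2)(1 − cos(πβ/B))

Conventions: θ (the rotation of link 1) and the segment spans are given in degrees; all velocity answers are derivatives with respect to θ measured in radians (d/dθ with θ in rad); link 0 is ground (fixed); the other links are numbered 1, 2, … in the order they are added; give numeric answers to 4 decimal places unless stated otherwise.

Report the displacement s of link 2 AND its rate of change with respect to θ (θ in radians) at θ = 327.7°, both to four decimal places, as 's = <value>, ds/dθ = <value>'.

segment 1 (0° to 49.1°, uniform, h = 24) is passed completely: s = 0.0000 + (24) = 24.0000
segment 2 (49.1° to 123.7°, dwell): s unchanged at 24.0000
segment 3 (123.7° to 172.2°, cycloidal, h = 17) is passed completely: s = 24.0000 + (17) = 41.0000
segment 4 (172.2° to 321.1°, dwell): s unchanged at 41.0000
θ = 327.7° falls in segment 5 (321.1° to 360°, cycloidal, h = -41): β = 327.7 − 321.1 = 6.6°, B = 38.9°; Δs = -41·(0.1697 − sin(2π·0.1697)/(2π)) = -1.2447; s = 41.0000 − 1.2447 = 39.7553
velocity in seg [321.1°–360°] (cycloidal), θ in radians: β = 6.6° = 0.1152 rad, B = 38.9° = 0.6789 rad; ds/dθ = (h/B)(1 − cos(2πβ/B)) = ((-41)/0.6789)(1 − cos(2π·0.1697)) = -31.185255 mm/rad

s = 39.7553, ds/dθ = -31.1853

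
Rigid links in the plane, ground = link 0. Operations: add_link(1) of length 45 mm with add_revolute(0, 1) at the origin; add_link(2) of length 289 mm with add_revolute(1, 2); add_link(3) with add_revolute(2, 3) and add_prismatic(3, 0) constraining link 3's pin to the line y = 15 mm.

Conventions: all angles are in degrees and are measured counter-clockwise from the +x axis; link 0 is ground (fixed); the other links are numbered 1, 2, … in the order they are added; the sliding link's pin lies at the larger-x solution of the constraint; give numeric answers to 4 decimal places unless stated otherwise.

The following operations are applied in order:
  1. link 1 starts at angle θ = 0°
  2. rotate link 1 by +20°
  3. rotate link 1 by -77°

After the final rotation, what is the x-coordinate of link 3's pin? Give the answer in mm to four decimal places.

geometry: r = 45 mm, L = 289 mm, e = 15 mm; θ starts at 0°
rotate link 1 by +20°: θ ← 0° +20° = 20°
rotate link 1 by -77°: θ ← 20° -77° = -57°
crank pin P = (r cos θ, r sin θ) = (24.508757, -37.740176)
h = r sin θ − e = -37.740176 − 15 = -52.740176
x = r cos θ + √(L² − h²) = 24.508757 + 284.146923 = 308.655680

308.6557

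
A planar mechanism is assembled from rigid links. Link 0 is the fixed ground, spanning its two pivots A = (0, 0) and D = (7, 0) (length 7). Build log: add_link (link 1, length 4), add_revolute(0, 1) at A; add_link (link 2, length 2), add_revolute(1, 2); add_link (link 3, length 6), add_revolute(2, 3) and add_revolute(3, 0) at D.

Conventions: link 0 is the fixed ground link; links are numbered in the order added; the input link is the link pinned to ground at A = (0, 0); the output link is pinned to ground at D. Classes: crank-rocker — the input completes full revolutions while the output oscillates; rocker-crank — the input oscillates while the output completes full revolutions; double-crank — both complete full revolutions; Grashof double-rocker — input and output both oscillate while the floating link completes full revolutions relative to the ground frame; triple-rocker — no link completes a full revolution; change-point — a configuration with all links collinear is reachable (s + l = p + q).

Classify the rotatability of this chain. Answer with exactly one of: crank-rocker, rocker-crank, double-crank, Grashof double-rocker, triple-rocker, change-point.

lengths: ground=7, input=4, coupler=2, output=6
sorted: s=2 (shortest), l=7 (longest), p+q=10
s + l = 9 vs p + q = 10
s + l < p + q (Grashof) with shortest = coupler link → Grashof double-rocker

Grashof double-rocker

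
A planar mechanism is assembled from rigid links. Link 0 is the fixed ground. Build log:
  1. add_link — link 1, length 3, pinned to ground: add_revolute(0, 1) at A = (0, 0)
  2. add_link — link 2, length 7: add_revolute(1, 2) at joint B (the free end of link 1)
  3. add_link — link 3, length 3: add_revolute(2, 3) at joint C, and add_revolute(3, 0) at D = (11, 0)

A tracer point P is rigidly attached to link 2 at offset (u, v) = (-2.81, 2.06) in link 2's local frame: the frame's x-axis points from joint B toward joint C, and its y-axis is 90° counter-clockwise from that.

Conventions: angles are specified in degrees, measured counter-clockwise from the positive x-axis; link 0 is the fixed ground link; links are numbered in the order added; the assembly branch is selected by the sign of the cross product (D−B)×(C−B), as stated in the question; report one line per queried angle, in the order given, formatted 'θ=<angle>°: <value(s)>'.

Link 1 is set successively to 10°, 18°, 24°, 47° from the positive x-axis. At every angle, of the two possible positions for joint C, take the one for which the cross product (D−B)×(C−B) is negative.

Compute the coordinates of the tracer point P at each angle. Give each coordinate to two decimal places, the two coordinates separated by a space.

A=(0,0), D=(11.00,0)
θ=10°: B = A + 3.00·(cos10°, sin10°) = (2.9544, 0.5209)
θ=10°: |BD| = 8.0624
θ=10°: circle(B,7.00) ∩ circle(D,3.00): a=6.5119, h=2.5682
θ=10°:   candidates: C₊=(9.6186,2.6630) cross=20.706; C₋=(9.2867,-2.4627) cross=-20.706
θ=10°:   branch - wants cross < 0 → take C=(9.2867,-2.4627) (cross=-20.706)
θ=10°: ex = (C−B)/|BC| = (0.9046,-0.4262); ey = (0.4262,0.9046)
θ=10°: P = B + -2.81·ex + 2.06·ey = (1.2905,3.5822)
θ=18°: B = A + 3.00·(cos18°, sin18°) = (2.8532, 0.9271)
θ=18°: |BD| = 8.1994
θ=18°: circle(B,7.00) ∩ circle(D,3.00): a=6.5389, h=2.4985
θ=18°:   candidates: C₊=(9.6326,2.6703) cross=20.487; C₋=(9.0677,-2.2948) cross=-20.487
θ=18°:   branch - wants cross < 0 → take C=(9.0677,-2.2948) (cross=-20.487)
θ=18°: ex = (C−B)/|BC| = (0.8878,-0.4603); ey = (0.4603,0.8878)
θ=18°: P = B + -2.81·ex + 2.06·ey = (1.3066,4.0492)
θ=24°: B = A + 3.00·(cos24°, sin24°) = (2.7406, 1.2202)
θ=24°: |BD| = 8.3490
θ=24°: circle(B,7.00) ∩ circle(D,3.00): a=6.5700, h=2.4156
θ=24°:   candidates: C₊=(9.5931,2.6497) cross=20.168; C₋=(8.8870,-2.1297) cross=-20.168
θ=24°:   branch - wants cross < 0 → take C=(8.8870,-2.1297) (cross=-20.168)
θ=24°: ex = (C−B)/|BC| = (0.8781,-0.4786); ey = (0.4786,0.8781)
θ=24°: P = B + -2.81·ex + 2.06·ey = (1.2591,4.3737)
θ=47°: B = A + 3.00·(cos47°, sin47°) = (2.0460, 2.1941)
θ=47°: |BD| = 9.2189
θ=47°: circle(B,7.00) ∩ circle(D,3.00): a=6.7789, h=1.7454
θ=47°:   candidates: C₊=(9.0455,2.2760) cross=16.091; C₋=(8.2147,-1.1145) cross=-16.091
θ=47°:   branch - wants cross < 0 → take C=(8.2147,-1.1145) (cross=-16.091)
θ=47°: ex = (C−B)/|BC| = (0.8812,-0.4727); ey = (0.4727,0.8812)
θ=47°: P = B + -2.81·ex + 2.06·ey = (0.5434,5.3376)

θ=10°: 1.29 3.58
θ=18°: 1.31 4.05
θ=24°: 1.26 4.37
θ=47°: 0.54 5.34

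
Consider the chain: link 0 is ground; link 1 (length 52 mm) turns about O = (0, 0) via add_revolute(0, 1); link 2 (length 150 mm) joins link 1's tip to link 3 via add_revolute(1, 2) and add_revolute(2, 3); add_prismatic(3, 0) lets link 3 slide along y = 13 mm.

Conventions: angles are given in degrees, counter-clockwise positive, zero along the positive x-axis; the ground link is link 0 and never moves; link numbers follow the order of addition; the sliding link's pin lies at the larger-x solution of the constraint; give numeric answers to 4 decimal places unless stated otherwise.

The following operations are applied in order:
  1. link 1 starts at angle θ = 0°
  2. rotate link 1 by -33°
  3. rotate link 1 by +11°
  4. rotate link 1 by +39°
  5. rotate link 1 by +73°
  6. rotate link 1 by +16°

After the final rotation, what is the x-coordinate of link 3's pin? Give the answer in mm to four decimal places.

geometry: r = 52 mm, L = 150 mm, e = 13 mm; θ starts at 0°
rotate link 1 by -33°: θ ← 0° -33° = -33°
rotate link 1 by +11°: θ ← -33° +11° = -22°
rotate link 1 by +39°: θ ← -22° +39° = 17°
rotate link 1 by +73°: θ ← 17° +73° = 90°
rotate link 1 by +16°: θ ← 90° +16° = 106°
crank pin P = (r cos θ, r sin θ) = (-14.333143, 49.985608)
h = r sin θ − e = 49.985608 − 13 = 36.985608
x = r cos θ + √(L² − h²) = -14.333143 + 145.368720 = 131.035578

131.0356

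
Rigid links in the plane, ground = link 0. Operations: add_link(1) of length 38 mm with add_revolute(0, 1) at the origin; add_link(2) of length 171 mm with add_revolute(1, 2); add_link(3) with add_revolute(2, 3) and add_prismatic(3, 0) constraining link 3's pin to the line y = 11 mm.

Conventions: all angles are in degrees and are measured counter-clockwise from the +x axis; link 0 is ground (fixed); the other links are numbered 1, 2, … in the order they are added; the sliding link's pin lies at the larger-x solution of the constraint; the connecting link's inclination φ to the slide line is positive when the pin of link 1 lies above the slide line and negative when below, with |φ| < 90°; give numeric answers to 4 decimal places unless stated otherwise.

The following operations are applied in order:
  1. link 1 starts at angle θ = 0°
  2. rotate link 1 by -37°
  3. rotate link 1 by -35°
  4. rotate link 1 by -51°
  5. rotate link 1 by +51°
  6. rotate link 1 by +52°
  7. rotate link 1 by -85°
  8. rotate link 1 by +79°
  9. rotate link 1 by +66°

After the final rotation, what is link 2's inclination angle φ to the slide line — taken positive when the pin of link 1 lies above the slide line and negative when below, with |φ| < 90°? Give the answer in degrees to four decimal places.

geometry: r = 38 mm, L = 171 mm, e = 11 mm; θ starts at 0°
rotate link 1 by -37°: θ ← 0° -37° = -37°
rotate link 1 by -35°: θ ← -37° -35° = -72°
rotate link 1 by -51°: θ ← -72° -51° = -123°
rotate link 1 by +51°: θ ← -123° +51° = -72°
rotate link 1 by +52°: θ ← -72° +52° = -20°
rotate link 1 by -85°: θ ← -20° -85° = -105°
rotate link 1 by +79°: θ ← -105° +79° = -26°
rotate link 1 by +66°: θ ← -26° +66° = 40°
h = r sin θ − e = 24.425929 − 11 = 13.425929
sin φ = h / L = 13.425929 / 171 = 0.07851421
φ = arcsin(0.07851421) = 4.503167°

4.5032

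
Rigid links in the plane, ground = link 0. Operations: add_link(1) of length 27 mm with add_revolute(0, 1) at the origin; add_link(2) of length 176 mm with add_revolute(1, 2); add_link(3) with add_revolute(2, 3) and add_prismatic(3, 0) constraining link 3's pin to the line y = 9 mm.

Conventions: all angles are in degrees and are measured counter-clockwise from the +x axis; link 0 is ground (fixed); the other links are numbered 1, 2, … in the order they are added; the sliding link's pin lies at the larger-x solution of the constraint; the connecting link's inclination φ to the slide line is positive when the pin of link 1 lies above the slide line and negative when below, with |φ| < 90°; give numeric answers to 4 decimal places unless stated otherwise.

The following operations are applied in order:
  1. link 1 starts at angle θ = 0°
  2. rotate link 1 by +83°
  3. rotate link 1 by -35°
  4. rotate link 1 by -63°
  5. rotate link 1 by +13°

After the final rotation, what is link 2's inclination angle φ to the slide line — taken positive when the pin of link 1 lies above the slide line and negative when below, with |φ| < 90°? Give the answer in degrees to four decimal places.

geometry: r = 27 mm, L = 176 mm, e = 9 mm; θ starts at 0°
rotate link 1 by +83°: θ ← 0° +83° = 83°
rotate link 1 by -35°: θ ← 83° -35° = 48°
rotate link 1 by -63°: θ ← 48° -63° = -15°
rotate link 1 by +13°: θ ← -15° +13° = -2°
h = r sin θ − e = -0.942286 − 9 = -9.942286
sin φ = h / L = -9.942286 / 176 = -0.05649026
φ = arcsin(-0.05649026) = -3.238378°

-3.2384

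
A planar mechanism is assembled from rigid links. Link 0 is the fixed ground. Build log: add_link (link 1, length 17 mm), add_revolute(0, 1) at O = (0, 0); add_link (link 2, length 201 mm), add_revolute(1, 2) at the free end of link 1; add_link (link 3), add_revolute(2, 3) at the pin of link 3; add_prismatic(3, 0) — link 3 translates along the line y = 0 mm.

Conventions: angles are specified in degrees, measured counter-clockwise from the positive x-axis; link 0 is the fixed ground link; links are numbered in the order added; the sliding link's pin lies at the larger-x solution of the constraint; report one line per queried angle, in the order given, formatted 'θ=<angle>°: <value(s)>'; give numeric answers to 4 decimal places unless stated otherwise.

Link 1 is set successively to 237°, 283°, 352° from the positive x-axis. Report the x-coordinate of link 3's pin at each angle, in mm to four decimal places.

geometry: r = 17 mm, L = 201 mm, e = 0 mm
θ=237°: crank pin P = (r cos θ, r sin θ) = (-9.258864, -14.257400)
θ=237°: h = r sin θ − e = -14.257400 − 0 = -14.257400
θ=237°: x = r cos θ + √(L² − h²) = -9.258864 + 200.493707 = 191.234843
θ=283°: crank pin P = (r cos θ, r sin θ) = (3.824168, -16.564291)
θ=283°: h = r sin θ − e = -16.564291 − 0 = -16.564291
θ=283°: x = r cos θ + √(L² − h²) = 3.824168 + 200.316311 = 204.140478
θ=352°: crank pin P = (r cos θ, r sin θ) = (16.834557, -2.365943)
θ=352°: h = r sin θ − e = -2.365943 − 0 = -2.365943
θ=352°: x = r cos θ + √(L² − h²) = 16.834557 + 200.986075 = 217.820632

θ=237°: 191.2348
θ=283°: 204.1405
θ=352°: 217.8206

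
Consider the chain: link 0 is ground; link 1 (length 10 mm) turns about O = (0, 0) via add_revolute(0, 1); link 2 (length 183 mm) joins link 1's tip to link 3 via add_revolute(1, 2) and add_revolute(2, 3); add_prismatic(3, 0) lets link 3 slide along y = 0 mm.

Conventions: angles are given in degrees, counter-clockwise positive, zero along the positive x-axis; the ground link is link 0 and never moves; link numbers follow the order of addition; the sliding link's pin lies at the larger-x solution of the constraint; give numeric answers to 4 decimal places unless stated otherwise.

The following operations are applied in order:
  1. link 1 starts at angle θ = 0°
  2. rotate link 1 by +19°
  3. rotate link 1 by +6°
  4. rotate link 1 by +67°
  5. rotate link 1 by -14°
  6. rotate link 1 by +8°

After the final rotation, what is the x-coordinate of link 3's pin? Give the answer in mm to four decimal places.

geometry: r = 10 mm, L = 183 mm, e = 0 mm; θ starts at 0°
rotate link 1 by +19°: θ ← 0° +19° = 19°
rotate link 1 by +6°: θ ← 19° +6° = 25°
rotate link 1 by +67°: θ ← 25° +67° = 92°
rotate link 1 by -14°: θ ← 92° -14° = 78°
rotate link 1 by +8°: θ ← 78° +8° = 86°
crank pin P = (r cos θ, r sin θ) = (0.697565, 9.975641)
h = r sin θ − e = 9.975641 − 0 = 9.975641
x = r cos θ + √(L² − h²) = 0.697565 + 182.727903 = 183.425468

183.4255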